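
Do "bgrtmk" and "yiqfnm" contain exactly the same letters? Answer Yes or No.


String 1: 'bgrtmk' -> sorted: 'bgkmrt'
String 2: 'yiqfnm' -> sorted: 'fimnqy'
Compare sorted forms: 'bgkmrt' != 'fimnqy'
Anagram: No


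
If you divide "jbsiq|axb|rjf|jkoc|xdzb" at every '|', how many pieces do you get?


Input string: 'jbsiq|axb|rjf|jkoc|xdzb'
Delimiter: '|'
Split result: 'jbsiq', 'axb', 'rjf', 'jkoc', 'xdzb'
Number of parts: 5


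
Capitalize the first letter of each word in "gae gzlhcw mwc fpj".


Input string: 'gae gzlhcw mwc fpj'
Operation: capitalize first letter of each word
Word transformations: 'gae'->'Gae', 'gzlhcw'->'Gzlhcw', 'mwc'->'Mwc', 'fpj'->'Fpj'
Result: Gae Gzlhcw Mwc Fpj


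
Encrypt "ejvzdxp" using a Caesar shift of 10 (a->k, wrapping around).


Input: 'ejvzdxp', shift = 10
Operation: for each letter, (position + 10) mod 26
Mapping: 'e'(4+10=14)->'o', 'j'(9+10=19)->'t', 'v'(21+10=31, 31 mod 26=5)->'f', 'z'(25+10=35, 35 mod 26=9)->'j', 'd'(3+10=13)->'n', 'x'(23+10=33, 33 mod 26=7)->'h', 'p'(15+10=25)->'z'
Result: otfjnhz


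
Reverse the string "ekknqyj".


Input string: 'ekknqyj'
Operation: reverse character order
Original order: 'e' -> 'k' -> 'k' -> 'n' -> 'q' -> 'y' -> 'j'
Reversed order: 'j' -> 'y' -> 'q' -> 'n' -> 'k' -> 'k' -> 'e'
Result: jyqnkke


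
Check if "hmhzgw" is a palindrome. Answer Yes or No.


Input string: 'hmhzgw'
Reversed: 'wgzhmh'
Compare pairs: s[0]='h' vs s[5]='w' (mismatch), s[1]='m' vs s[4]='g' (mismatch), s[2]='h' vs s[3]='z' (mismatch)
Palindrome: No


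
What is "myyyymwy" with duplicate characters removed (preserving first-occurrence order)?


Input: 'myyyymwy'
Operation: keep first occurrence of each character
Scan: s[0]='m' new -> keep; s[1]='y' new -> keep; s[2]='y' seen -> skip; s[3]='y' seen -> skip; s[4]='y' seen -> skip; s[5]='m' seen -> skip; s[6]='w' new -> keep; s[7]='y' seen -> skip
Result: myw


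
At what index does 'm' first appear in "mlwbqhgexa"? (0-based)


Input string: 'mlwbqhgexa'
Target: 'm'
Scanning left to right: s[0]='m'
First match at index: 0


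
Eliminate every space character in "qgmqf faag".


Input string: 'qgmqf faag'
Operation: remove all spaces
Words: 'qgmqf', 'faag'
Join without spaces: qgmqffaag


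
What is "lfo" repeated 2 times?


Input string: 'lfo'
Operation: repeat 2 times
Concatenation: 'lfo' + 'lfo'
Result: lfolfo


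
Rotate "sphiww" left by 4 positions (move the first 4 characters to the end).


Input: 'sphiww', shift = 4
Operation: split at index 4 and swap parts
Front part s[0:4] = 'sphi'
Back part s[4:] = 'ww'
Rotated = back + front = 'ww' + 'sphi'
Result: wwsphi


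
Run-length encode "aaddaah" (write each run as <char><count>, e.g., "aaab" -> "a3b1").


Input: 'aaddaah'
Operation: identify consecutive runs
Runs: 'aa' -> a2, 'dd' -> d2, 'aa' -> a2, 'h' -> h1
Encoded: a2d2a2h1


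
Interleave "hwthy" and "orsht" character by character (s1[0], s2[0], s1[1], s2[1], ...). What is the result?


String 1: 'hwthy'
String 2: 'orsht'
Operation: alternate characters
Pairs: 'h'+'o', 'w'+'r', 't'+'s', 'h'+'h', 'y'+'t'
Result: howrtshhyt


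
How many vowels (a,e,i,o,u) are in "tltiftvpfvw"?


Input string: 'tltiftvpfvw'
Operation: count vowels (a, e, i, o, u)
Scan: s[0]='t', s[1]='l', s[2]='t', s[3]='i' (vowel), s[4]='f', s[5]='t', s[6]='v', s[7]='p', s[8]='f', s[9]='v', s[10]='w'
Vowels found: 1
Result: 1


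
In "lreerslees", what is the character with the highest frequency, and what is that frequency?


Input: 'lreerslees'
Operation: tally each character
Counts: 'e':4, 'l':2, 'r':2, 's':2
Maximum: 'e' appears 4 times


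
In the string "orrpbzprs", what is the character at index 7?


Input string: 'orrpbzprs'
Operation: get character at index 7
Index mapping: s[0]='o', s[1]='r', s[2]='r', s[3]='p', s[4]='b', s[5]='z', s[6]='p', s[7]='r'
Result: 'r'


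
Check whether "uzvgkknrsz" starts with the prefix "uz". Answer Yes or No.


Input string: 'uzvgkknrsz'
Prefix to check: 'uz'
First 2 characters of input: 'uz'
Match: True
Result: Yes


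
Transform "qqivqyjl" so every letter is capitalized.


Input string: 'qqivqyjl'
Operation: convert each letter to uppercase
Mapping: 'q'->'Q', 'q'->'Q', 'i'->'I', 'v'->'V', 'q'->'Q', 'y'->'Y', 'j'->'J', 'l'->'L'
Result: QQIVQYJL


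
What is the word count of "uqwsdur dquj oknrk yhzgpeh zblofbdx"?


Input string: 'uqwsdur dquj oknrk yhzgpeh zblofbdx'
Operation: split by spaces
Words found: 'uqwsdur', 'dquj', 'oknrk', 'yhzgpeh', 'zblofbdx'
Word count: 5


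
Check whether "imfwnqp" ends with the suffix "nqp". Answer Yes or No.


Input string: 'imfwnqp'
Suffix to check: 'nqp'
Last 3 characters of input: 'nqp'
Match: True
Result: Yes


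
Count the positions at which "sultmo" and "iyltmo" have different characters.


String 1: 'sultmo'
String 2: 'iyltmo'
Compare each position: pos 0: 's'!='i', pos 1: 'u'!='y', pos 2: 'l'=='l', pos 3: 't'=='t', pos 4: 'm'=='m', pos 5: 'o'=='o'
Differing positions: 2
Hamming distance: 2


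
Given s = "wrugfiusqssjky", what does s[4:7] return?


Input string: 'wrugfiusqssjky'
Operation: slice [4:7]
Extract characters: s[4]='f', s[5]='i', s[6]='u'
Result: fiu


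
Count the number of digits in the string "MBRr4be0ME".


Input string: 'MBRr4be0ME'
Operation: count digit characters (0-9)
Scan: 'M', 'B', 'R', 'r', '4'(digit), 'b', 'e', '0'(digit), 'M', 'E'
Digits found: 2
Result: 2


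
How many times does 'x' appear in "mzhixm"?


Input string: 'mzhixm'
Target character: 'x'
Scan each position: s[4]='x'
Matches found at indices: 4
Total: 1


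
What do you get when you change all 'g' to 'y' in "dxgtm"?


Input string: 'dxgtm'
Operation: replace 'g' with 'y'
Positions of 'g': 2
After replacement: dxytm


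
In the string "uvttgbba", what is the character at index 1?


Input string: 'uvttgbba'
Operation: get character at index 1
Index mapping: s[0]='u', s[1]='v'
Result: 'v'


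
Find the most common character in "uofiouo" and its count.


Input: 'uofiouo'
Operation: tally each character
Counts: 'f':1, 'i':1, 'o':3, 'u':2
Maximum: 'o' appears 3 times


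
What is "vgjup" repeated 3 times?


Input string: 'vgjup'
Operation: repeat 3 times
Concatenation: 'vgjup' + 'vgjup' + 'vgjup'
Result: vgjupvgjupvgjup


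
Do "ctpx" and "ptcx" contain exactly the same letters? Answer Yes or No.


String 1: 'ctpx' -> sorted: 'cptx'
String 2: 'ptcx' -> sorted: 'cptx'
Compare sorted forms: 'cptx' == 'cptx'
Anagram: Yes


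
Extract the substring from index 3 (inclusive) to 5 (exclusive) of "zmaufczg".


Input string: 'zmaufczg'
Operation: slice [3:5]
Extract characters: s[3]='u', s[4]='f'
Result: uf


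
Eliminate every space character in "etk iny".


Input string: 'etk iny'
Operation: remove all spaces
Words: 'etk', 'iny'
Join without spaces: etkiny


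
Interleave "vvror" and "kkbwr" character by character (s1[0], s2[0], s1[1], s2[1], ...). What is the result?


String 1: 'vvror'
String 2: 'kkbwr'
Operation: alternate characters
Pairs: 'v'+'k', 'v'+'k', 'r'+'b', 'o'+'w', 'r'+'r'
Result: vkvkrbowrr


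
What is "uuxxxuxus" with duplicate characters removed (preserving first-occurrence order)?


Input: 'uuxxxuxus'
Operation: keep first occurrence of each character
Scan: s[0]='u' new -> keep; s[1]='u' seen -> skip; s[2]='x' new -> keep; s[3]='x' seen -> skip; s[4]='x' seen -> skip; s[5]='u' seen -> skip; s[6]='x' seen -> skip; s[7]='u' seen -> skip; s[8]='s' new -> keep
Result: uxs


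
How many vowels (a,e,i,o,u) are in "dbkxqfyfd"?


Input string: 'dbkxqfyfd'
Operation: count vowels (a, e, i, o, u)
Scan: s[0]='d', s[1]='b', s[2]='k', s[3]='x', s[4]='q', s[5]='f', s[6]='y', s[7]='f', s[8]='d'
Vowels found: 0
Result: 0


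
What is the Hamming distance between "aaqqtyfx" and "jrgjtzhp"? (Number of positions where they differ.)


String 1: 'aaqqtyfx'
String 2: 'jrgjtzhp'
Compare each position: pos 0: 'a'!='j', pos 1: 'a'!='r', pos 2: 'q'!='g', pos 3: 'q'!='j', pos 4: 't'=='t', pos 5: 'y'!='z', pos 6: 'f'!='h', pos 7: 'x'!='p'
Differing positions: 7
Hamming distance: 7


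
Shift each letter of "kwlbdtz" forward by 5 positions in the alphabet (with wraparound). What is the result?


Input: 'kwlbdtz', shift = 5
Operation: for each letter, (position + 5) mod 26
Mapping: 'k'(10+5=15)->'p', 'w'(22+5=27, 27 mod 26=1)->'b', 'l'(11+5=16)->'q', 'b'(1+5=6)->'g', 'd'(3+5=8)->'i', 't'(19+5=24)->'y', 'z'(25+5=30, 30 mod 26=4)->'e'
Result: pbqgiye


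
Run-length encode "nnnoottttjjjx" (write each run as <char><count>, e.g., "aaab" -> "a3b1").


Input: 'nnnoottttjjjx'
Operation: identify consecutive runs
Runs: 'nnn' -> n3, 'oo' -> o2, 'tttt' -> t4, 'jjj' -> j3, 'x' -> x1
Encoded: n3o2t4j3x1


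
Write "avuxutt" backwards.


Input string: 'avuxutt'
Operation: reverse character order
Original order: 'a' -> 'v' -> 'u' -> 'x' -> 'u' -> 't' -> 't'
Reversed order: 't' -> 't' -> 'u' -> 'x' -> 'u' -> 'v' -> 'a'
Result: ttuxuva


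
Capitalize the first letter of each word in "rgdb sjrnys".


Input string: 'rgdb sjrnys'
Operation: capitalize first letter of each word
Word transformations: 'rgdb'->'Rgdb', 'sjrnys'->'Sjrnys'
Result: Rgdb Sjrnys


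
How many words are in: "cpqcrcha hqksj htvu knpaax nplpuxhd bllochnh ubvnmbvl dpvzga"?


Input string: 'cpqcrcha hqksj htvu knpaax nplpuxhd bllochnh ubvnmbvl dpvzga'
Operation: split by spaces
Words found: 'cpqcrcha', 'hqksj', 'htvu', 'knpaax', 'nplpuxhd', 'bllochnh', 'ubvnmbvl', 'dpvzga'
Word count: 8


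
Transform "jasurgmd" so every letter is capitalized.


Input string: 'jasurgmd'
Operation: convert each letter to uppercase
Mapping: 'j'->'J', 'a'->'A', 's'->'S', 'u'->'U', 'r'->'R', 'g'->'G', 'm'->'M', 'd'->'D'
Result: JASURGMD


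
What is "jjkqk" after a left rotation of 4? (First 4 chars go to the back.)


Input: 'jjkqk', shift = 4
Operation: split at index 4 and swap parts
Front part s[0:4] = 'jjkq'
Back part s[4:] = 'k'
Rotated = back + front = 'k' + 'jjkq'
Result: kjjkq


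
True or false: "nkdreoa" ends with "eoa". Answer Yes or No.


Input string: 'nkdreoa'
Suffix to check: 'eoa'
Last 3 characters of input: 'eoa'
Match: True
Result: Yes


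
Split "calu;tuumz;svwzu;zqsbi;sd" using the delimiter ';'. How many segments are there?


Input string: 'calu;tuumz;svwzu;zqsbi;sd'
Delimiter: ';'
Split result: 'calu', 'tuumz', 'svwzu', 'zqsbi', 'sd'
Number of parts: 5


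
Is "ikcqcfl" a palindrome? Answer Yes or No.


Input string: 'ikcqcfl'
Reversed: 'lfcqcki'
Compare pairs: s[0]='i' vs s[6]='l' (mismatch), s[1]='k' vs s[5]='f' (mismatch), s[2]='c' vs s[4]='c' (match)
Palindrome: No


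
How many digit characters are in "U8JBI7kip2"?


Input string: 'U8JBI7kip2'
Operation: count digit characters (0-9)
Scan: 'U', '8'(digit), 'J', 'B', 'I', '7'(digit), 'k', 'i', 'p', '2'(digit)
Digits found: 3
Result: 3


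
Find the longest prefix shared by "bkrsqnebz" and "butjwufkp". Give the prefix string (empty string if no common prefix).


String 1: 'bkrsqnebz'
String 2: 'butjwufkp'
Compare position by position:
pos 0: 'b' vs 'b' match
pos 1: 'k' vs 'u' differ -> stop
Longest common prefix: "b" (length 1)


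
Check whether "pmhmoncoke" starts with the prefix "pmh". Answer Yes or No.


Input string: 'pmhmoncoke'
Prefix to check: 'pmh'
First 3 characters of input: 'pmh'
Match: True
Result: Yes


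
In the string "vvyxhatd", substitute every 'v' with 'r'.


Input string: 'vvyxhatd'
Operation: replace 'v' with 'r'
Positions of 'v': 0, 1
After replacement: rryxhatd


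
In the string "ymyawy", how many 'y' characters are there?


Input string: 'ymyawy'
Target character: 'y'
Scan each position: s[0]='y', s[2]='y', s[5]='y'
Matches found at indices: 0, 2, 5
Total: 3


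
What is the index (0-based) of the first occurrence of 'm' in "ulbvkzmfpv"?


Input string: 'ulbvkzmfpv'
Target: 'm'
Scanning left to right: s[0]='u', s[1]='l', s[2]='b', s[3]='v', s[4]='k', s[5]='z', s[6]='m'
First match at index: 6


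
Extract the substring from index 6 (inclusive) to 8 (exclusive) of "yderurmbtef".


Input string: 'yderurmbtef'
Operation: slice [6:8]
Extract characters: s[6]='m', s[7]='b'
Result: mb


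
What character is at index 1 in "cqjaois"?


Input string: 'cqjaois'
Operation: get character at index 1
Index mapping: s[0]='c', s[1]='q'
Result: 'q'


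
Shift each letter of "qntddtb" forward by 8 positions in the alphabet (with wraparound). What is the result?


Input: 'qntddtb', shift = 8
Operation: for each letter, (position + 8) mod 26
Mapping: 'q'(16+8=24)->'y', 'n'(13+8=21)->'v', 't'(19+8=27, 27 mod 26=1)->'b', 'd'(3+8=11)->'l', 'd'(3+8=11)->'l', 't'(19+8=27, 27 mod 26=1)->'b', 'b'(1+8=9)->'j'
Result: yvbllbj


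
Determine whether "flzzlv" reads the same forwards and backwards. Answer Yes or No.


Input string: 'flzzlv'
Reversed: 'vlzzlf'
Compare pairs: s[0]='f' vs s[5]='v' (mismatch), s[1]='l' vs s[4]='l' (match), s[2]='z' vs s[3]='z' (match)
Palindrome: No


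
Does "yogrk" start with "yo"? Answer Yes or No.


Input string: 'yogrk'
Prefix to check: 'yo'
First 2 characters of input: 'yo'
Match: True
Result: Yes


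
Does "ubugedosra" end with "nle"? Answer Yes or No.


Input string: 'ubugedosra'
Suffix to check: 'nle'
Last 3 characters of input: 'sra'
Match: False
Result: No


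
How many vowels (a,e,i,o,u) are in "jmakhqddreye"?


Input string: 'jmakhqddreye'
Operation: count vowels (a, e, i, o, u)
Scan: s[0]='j', s[1]='m', s[2]='a' (vowel), s[3]='k', s[4]='h', s[5]='q', s[6]='d', s[7]='d', s[8]='r', s[9]='e' (vowel), s[10]='y', s[11]='e' (vowel)
Vowels found: 3
Result: 3


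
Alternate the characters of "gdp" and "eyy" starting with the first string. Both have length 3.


String 1: 'gdp'
String 2: 'eyy'
Operation: alternate characters
Pairs: 'g'+'e', 'd'+'y', 'p'+'y'
Result: gedypy


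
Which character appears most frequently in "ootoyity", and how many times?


Input: 'ootoyity'
Operation: tally each character
Counts: 'i':1, 'o':3, 't':2, 'y':2
Maximum: 'o' appears 3 times


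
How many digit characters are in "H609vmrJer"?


Input string: 'H609vmrJer'
Operation: count digit characters (0-9)
Scan: 'H', '6'(digit), '0'(digit), '9'(digit), 'v', 'm', 'r', 'J', 'e', 'r'
Digits found: 3
Result: 3


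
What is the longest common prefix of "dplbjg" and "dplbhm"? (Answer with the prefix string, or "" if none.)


String 1: 'dplbjg'
String 2: 'dplbhm'
Compare position by position:
pos 0: 'd' vs 'd' match
pos 1: 'p' vs 'p' match
pos 2: 'l' vs 'l' match
pos 3: 'b' vs 'b' match
pos 4: 'j' vs 'h' differ -> stop
Longest common prefix: "dplb" (length 4)


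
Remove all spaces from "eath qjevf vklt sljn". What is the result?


Input string: 'eath qjevf vklt sljn'
Operation: remove all spaces
Words: 'eath', 'qjevf', 'vklt', 'sljn'
Join without spaces: eathqjevfvkltsljn


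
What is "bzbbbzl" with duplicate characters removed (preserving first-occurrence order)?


Input: 'bzbbbzl'
Operation: keep first occurrence of each character
Scan: s[0]='b' new -> keep; s[1]='z' new -> keep; s[2]='b' seen -> skip; s[3]='b' seen -> skip; s[4]='b' seen -> skip; s[5]='z' seen -> skip; s[6]='l' new -> keep
Result: bzl


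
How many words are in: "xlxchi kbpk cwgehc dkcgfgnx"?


Input string: 'xlxchi kbpk cwgehc dkcgfgnx'
Operation: split by spaces
Words found: 'xlxchi', 'kbpk', 'cwgehc', 'dkcgfgnx'
Word count: 4


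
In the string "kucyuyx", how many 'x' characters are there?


Input string: 'kucyuyx'
Target character: 'x'
Scan each position: s[6]='x'
Matches found at indices: 6
Total: 1


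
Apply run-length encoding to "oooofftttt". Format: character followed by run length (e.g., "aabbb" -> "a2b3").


Input: 'oooofftttt'
Operation: identify consecutive runs
Runs: 'oooo' -> o4, 'ff' -> f2, 'tttt' -> t4
Encoded: o4f2t4


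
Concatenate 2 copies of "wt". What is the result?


Input string: 'wt'
Operation: repeat 2 times
Concatenation: 'wt' + 'wt'
Result: wtwt


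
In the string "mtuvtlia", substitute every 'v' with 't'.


Input string: 'mtuvtlia'
Operation: replace 'v' with 't'
Positions of 'v': 3
After replacement: mtuttlia


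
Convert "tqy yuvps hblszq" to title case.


Input string: 'tqy yuvps hblszq'
Operation: capitalize first letter of each word
Word transformations: 'tqy'->'Tqy', 'yuvps'->'Yuvps', 'hblszq'->'Hblszq'
Result: Tqy Yuvps Hblszq


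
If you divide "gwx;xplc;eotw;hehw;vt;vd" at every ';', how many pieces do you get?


Input string: 'gwx;xplc;eotw;hehw;vt;vd'
Delimiter: ';'
Split result: 'gwx', 'xplc', 'eotw', 'hehw', 'vt', 'vd'
Number of parts: 6


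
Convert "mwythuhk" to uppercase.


Input string: 'mwythuhk'
Operation: convert each letter to uppercase
Mapping: 'm'->'M', 'w'->'W', 'y'->'Y', 't'->'T', 'h'->'H', 'u'->'U', 'h'->'H', 'k'->'K'
Result: MWYTHUHK


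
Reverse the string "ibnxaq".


Input string: 'ibnxaq'
Operation: reverse character order
Original order: 'i' -> 'b' -> 'n' -> 'x' -> 'a' -> 'q'
Reversed order: 'q' -> 'a' -> 'x' -> 'n' -> 'b' -> 'i'
Result: qaxnbi


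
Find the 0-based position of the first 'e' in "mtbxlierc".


Input string: 'mtbxlierc'
Target: 'e'
Scanning left to right: s[0]='m', s[1]='t', s[2]='b', s[3]='x', s[4]='l', s[5]='i', s[6]='e'
First match at index: 6


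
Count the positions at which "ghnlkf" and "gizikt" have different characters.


String 1: 'ghnlkf'
String 2: 'gizikt'
Compare each position: pos 0: 'g'=='g', pos 1: 'h'!='i', pos 2: 'n'!='z', pos 3: 'l'!='i', pos 4: 'k'=='k', pos 5: 'f'!='t'
Differing positions: 4
Hamming distance: 4


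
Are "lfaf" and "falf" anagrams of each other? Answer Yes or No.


String 1: 'lfaf' -> sorted: 'affl'
String 2: 'falf' -> sorted: 'affl'
Compare sorted forms: 'affl' == 'affl'
Anagram: Yes


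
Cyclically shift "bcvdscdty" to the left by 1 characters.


Input: 'bcvdscdty', shift = 1
Operation: split at index 1 and swap parts
Front part s[0:1] = 'b'
Back part s[1:] = 'cvdscdty'
Rotated = back + front = 'cvdscdty' + 'b'
Result: cvdscdtyb


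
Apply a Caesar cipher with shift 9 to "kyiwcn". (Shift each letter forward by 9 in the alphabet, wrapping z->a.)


Input: 'kyiwcn', shift = 9
Operation: for each letter, (position + 9) mod 26
Mapping: 'k'(10+9=19)->'t', 'y'(24+9=33, 33 mod 26=7)->'h', 'i'(8+9=17)->'r', 'w'(22+9=31, 31 mod 26=5)->'f', 'c'(2+9=11)->'l', 'n'(13+9=22)->'w'
Result: thrflw


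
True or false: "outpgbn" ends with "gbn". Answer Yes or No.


Input string: 'outpgbn'
Suffix to check: 'gbn'
Last 3 characters of input: 'gbn'
Match: True
Result: Yes


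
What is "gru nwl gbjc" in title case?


Input string: 'gru nwl gbjc'
Operation: capitalize first letter of each word
Word transformations: 'gru'->'Gru', 'nwl'->'Nwl', 'gbjc'->'Gbjc'
Result: Gru Nwl Gbjc


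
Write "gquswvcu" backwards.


Input string: 'gquswvcu'
Operation: reverse character order
Original order: 'g' -> 'q' -> 'u' -> 's' -> 'w' -> 'v' -> 'c' -> 'u'
Reversed order: 'u' -> 'c' -> 'v' -> 'w' -> 's' -> 'u' -> 'q' -> 'g'
Result: ucvwsuqg


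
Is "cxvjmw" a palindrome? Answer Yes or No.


Input string: 'cxvjmw'
Reversed: 'wmjvxc'
Compare pairs: s[0]='c' vs s[5]='w' (mismatch), s[1]='x' vs s[4]='m' (mismatch), s[2]='v' vs s[3]='j' (mismatch)
Palindrome: No


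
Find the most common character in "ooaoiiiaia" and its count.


Input: 'ooaoiiiaia'
Operation: tally each character
Counts: 'a':3, 'i':4, 'o':3
Maximum: 'i' appears 4 times


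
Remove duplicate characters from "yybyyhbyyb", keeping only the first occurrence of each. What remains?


Input: 'yybyyhbyyb'
Operation: keep first occurrence of each character
Scan: s[0]='y' new -> keep; s[1]='y' seen -> skip; s[2]='b' new -> keep; s[3]='y' seen -> skip; s[4]='y' seen -> skip; s[5]='h' new -> keep; s[6]='b' seen -> skip; s[7]='y' seen -> skip; s[8]='y' seen -> skip; s[9]='b' seen -> skip
Result: ybh


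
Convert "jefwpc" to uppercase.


Input string: 'jefwpc'
Operation: convert each letter to uppercase
Mapping: 'j'->'J', 'e'->'E', 'f'->'F', 'w'->'W', 'p'->'P', 'c'->'C'
Result: JEFWPC


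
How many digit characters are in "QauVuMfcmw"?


Input string: 'QauVuMfcmw'
Operation: count digit characters (0-9)
Scan: 'Q', 'a', 'u', 'V', 'u', 'M', 'f', 'c', 'm', 'w'
Digits found: 0
Result: 0


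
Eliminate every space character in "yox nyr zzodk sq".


Input string: 'yox nyr zzodk sq'
Operation: remove all spaces
Words: 'yox', 'nyr', 'zzodk', 'sq'
Join without spaces: yoxnyrzzodksq


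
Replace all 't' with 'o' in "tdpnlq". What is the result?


Input string: 'tdpnlq'
Operation: replace 't' with 'o'
Positions of 't': 0
After replacement: odpnlq


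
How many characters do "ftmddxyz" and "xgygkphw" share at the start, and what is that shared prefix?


String 1: 'ftmddxyz'
String 2: 'xgygkphw'
Compare position by position:
pos 0: 'f' vs 'x' differ -> stop
Longest common prefix: "" (length 0)


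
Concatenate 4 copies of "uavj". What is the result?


Input string: 'uavj'
Operation: repeat 4 times
Concatenation: 'uavj' + 'uavj' + 'uavj' + 'uavj'
Result: uavjuavjuavjuavj


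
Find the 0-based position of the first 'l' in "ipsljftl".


Input string: 'ipsljftl'
Target: 'l'
Scanning left to right: s[0]='i', s[1]='p', s[2]='s', s[3]='l'
First match at index: 3


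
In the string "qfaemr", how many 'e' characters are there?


Input string: 'qfaemr'
Target character: 'e'
Scan each position: s[3]='e'
Matches found at indices: 3
Total: 1


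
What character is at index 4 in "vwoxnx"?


Input string: 'vwoxnx'
Operation: get character at index 4
Index mapping: s[0]='v', s[1]='w', s[2]='o', s[3]='x', s[4]='n'
Result: 'n'


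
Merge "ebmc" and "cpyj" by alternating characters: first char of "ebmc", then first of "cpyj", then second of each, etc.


String 1: 'ebmc'
String 2: 'cpyj'
Operation: alternate characters
Pairs: 'e'+'c', 'b'+'p', 'm'+'y', 'c'+'j'
Result: ecbpmycj


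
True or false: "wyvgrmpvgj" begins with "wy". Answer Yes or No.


Input string: 'wyvgrmpvgj'
Prefix to check: 'wy'
First 2 characters of input: 'wy'
Match: True
Result: Yes


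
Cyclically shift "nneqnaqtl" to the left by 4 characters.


Input: 'nneqnaqtl', shift = 4
Operation: split at index 4 and swap parts
Front part s[0:4] = 'nneq'
Back part s[4:] = 'naqtl'
Rotated = back + front = 'naqtl' + 'nneq'
Result: naqtlnneq


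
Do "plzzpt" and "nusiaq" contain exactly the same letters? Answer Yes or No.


String 1: 'plzzpt' -> sorted: 'lpptzz'
String 2: 'nusiaq' -> sorted: 'ainqsu'
Compare sorted forms: 'lpptzz' != 'ainqsu'
Anagram: No


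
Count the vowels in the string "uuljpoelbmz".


Input string: 'uuljpoelbmz'
Operation: count vowels (a, e, i, o, u)
Scan: s[0]='u' (vowel), s[1]='u' (vowel), s[2]='l', s[3]='j', s[4]='p', s[5]='o' (vowel), s[6]='e' (vowel), s[7]='l', s[8]='b', s[9]='m', s[10]='z'
Vowels found: 4
Result: 4


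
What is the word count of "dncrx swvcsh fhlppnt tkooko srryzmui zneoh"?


Input string: 'dncrx swvcsh fhlppnt tkooko srryzmui zneoh'
Operation: split by spaces
Words found: 'dncrx', 'swvcsh', 'fhlppnt', 'tkooko', 'srryzmui', 'zneoh'
Word count: 6


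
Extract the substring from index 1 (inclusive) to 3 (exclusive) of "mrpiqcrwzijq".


Input string: 'mrpiqcrwzijq'
Operation: slice [1:3]
Extract characters: s[1]='r', s[2]='p'
Result: rp


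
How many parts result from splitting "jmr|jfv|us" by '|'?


Input string: 'jmr|jfv|us'
Delimiter: '|'
Split result: 'jmr', 'jfv', 'us'
Number of parts: 3


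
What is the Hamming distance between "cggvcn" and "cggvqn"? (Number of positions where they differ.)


String 1: 'cggvcn'
String 2: 'cggvqn'
Compare each position: pos 0: 'c'=='c', pos 1: 'g'=='g', pos 2: 'g'=='g', pos 3: 'v'=='v', pos 4: 'c'!='q', pos 5: 'n'=='n'
Differing positions: 1
Hamming distance: 1


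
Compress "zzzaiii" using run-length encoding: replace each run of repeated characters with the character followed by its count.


Input: 'zzzaiii'
Operation: identify consecutive runs
Runs: 'zzz' -> z3, 'a' -> a1, 'iii' -> i3
Encoded: z3a1i3


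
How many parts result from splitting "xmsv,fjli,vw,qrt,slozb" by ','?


Input string: 'xmsv,fjli,vw,qrt,slozb'
Delimiter: ','
Split result: 'xmsv', 'fjli', 'vw', 'qrt', 'slozb'
Number of parts: 5


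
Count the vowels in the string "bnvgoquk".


Input string: 'bnvgoquk'
Operation: count vowels (a, e, i, o, u)
Scan: s[0]='b', s[1]='n', s[2]='v', s[3]='g', s[4]='o' (vowel), s[5]='q', s[6]='u' (vowel), s[7]='k'
Vowels found: 2
Result: 2


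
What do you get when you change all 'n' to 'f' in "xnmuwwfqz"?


Input string: 'xnmuwwfqz'
Operation: replace 'n' with 'f'
Positions of 'n': 1
After replacement: xfmuwwfqz


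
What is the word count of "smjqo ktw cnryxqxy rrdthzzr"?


Input string: 'smjqo ktw cnryxqxy rrdthzzr'
Operation: split by spaces
Words found: 'smjqo', 'ktw', 'cnryxqxy', 'rrdthzzr'
Word count: 4


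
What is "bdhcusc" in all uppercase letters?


Input string: 'bdhcusc'
Operation: convert each letter to uppercase
Mapping: 'b'->'B', 'd'->'D', 'h'->'H', 'c'->'C', 'u'->'U', 's'->'S', 'c'->'C'
Result: BDHCUSC


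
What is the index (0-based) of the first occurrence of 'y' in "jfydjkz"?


Input string: 'jfydjkz'
Target: 'y'
Scanning left to right: s[0]='j', s[1]='f', s[2]='y'
First match at index: 2


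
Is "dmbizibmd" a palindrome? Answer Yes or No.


Input string: 'dmbizibmd'
Reversed: 'dmbizibmd'
Compare pairs: s[0]='d' vs s[8]='d' (match), s[1]='m' vs s[7]='m' (match), s[2]='b' vs s[6]='b' (match), s[3]='i' vs s[5]='i' (match)
Palindrome: Yes


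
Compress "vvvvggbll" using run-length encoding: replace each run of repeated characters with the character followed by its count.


Input: 'vvvvggbll'
Operation: identify consecutive runs
Runs: 'vvvv' -> v4, 'gg' -> g2, 'b' -> b1, 'll' -> l2
Encoded: v4g2b1l2


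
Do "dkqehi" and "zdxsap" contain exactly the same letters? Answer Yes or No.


String 1: 'dkqehi' -> sorted: 'dehikq'
String 2: 'zdxsap' -> sorted: 'adpsxz'
Compare sorted forms: 'dehikq' != 'adpsxz'
Anagram: No


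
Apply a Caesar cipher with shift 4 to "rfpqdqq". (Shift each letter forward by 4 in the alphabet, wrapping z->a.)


Input: 'rfpqdqq', shift = 4
Operation: for each letter, (position + 4) mod 26
Mapping: 'r'(17+4=21)->'v', 'f'(5+4=9)->'j', 'p'(15+4=19)->'t', 'q'(16+4=20)->'u', 'd'(3+4=7)->'h', 'q'(16+4=20)->'u', 'q'(16+4=20)->'u'
Result: vjtuhuu


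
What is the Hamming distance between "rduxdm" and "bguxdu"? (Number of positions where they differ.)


String 1: 'rduxdm'
String 2: 'bguxdu'
Compare each position: pos 0: 'r'!='b', pos 1: 'd'!='g', pos 2: 'u'=='u', pos 3: 'x'=='x', pos 4: 'd'=='d', pos 5: 'm'!='u'
Differing positions: 3
Hamming distance: 3


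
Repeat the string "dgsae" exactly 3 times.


Input string: 'dgsae'
Operation: repeat 3 times
Concatenation: 'dgsae' + 'dgsae' + 'dgsae'
Result: dgsaedgsaedgsae


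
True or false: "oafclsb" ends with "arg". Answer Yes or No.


Input string: 'oafclsb'
Suffix to check: 'arg'
Last 3 characters of input: 'lsb'
Match: False
Result: No


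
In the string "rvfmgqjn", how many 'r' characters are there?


Input string: 'rvfmgqjn'
Target character: 'r'
Scan each position: s[0]='r'
Matches found at indices: 0
Total: 1


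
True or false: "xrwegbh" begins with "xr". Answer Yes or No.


Input string: 'xrwegbh'
Prefix to check: 'xr'
First 2 characters of input: 'xr'
Match: True
Result: Yes


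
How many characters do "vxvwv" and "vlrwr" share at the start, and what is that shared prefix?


String 1: 'vxvwv'
String 2: 'vlrwr'
Compare position by position:
pos 0: 'v' vs 'v' match
pos 1: 'x' vs 'l' differ -> stop
Longest common prefix: "v" (length 1)


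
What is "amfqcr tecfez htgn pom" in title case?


Input string: 'amfqcr tecfez htgn pom'
Operation: capitalize first letter of each word
Word transformations: 'amfqcr'->'Amfqcr', 'tecfez'->'Tecfez', 'htgn'->'Htgn', 'pom'->'Pom'
Result: Amfqcr Tecfez Htgn Pom


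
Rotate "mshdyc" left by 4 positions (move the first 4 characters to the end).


Input: 'mshdyc', shift = 4
Operation: split at index 4 and swap parts
Front part s[0:4] = 'mshd'
Back part s[4:] = 'yc'
Rotated = back + front = 'yc' + 'mshd'
Result: ycmshd


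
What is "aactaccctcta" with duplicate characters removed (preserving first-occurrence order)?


Input: 'aactaccctcta'
Operation: keep first occurrence of each character
Scan: s[0]='a' new -> keep; s[1]='a' seen -> skip; s[2]='c' new -> keep; s[3]='t' new -> keep; s[4]='a' seen -> skip; s[5]='c' seen -> skip; s[6]='c' seen -> skip; s[7]='c' seen -> skip; s[8]='t' seen -> skip; s[9]='c' seen -> skip; s[10]='t' seen -> skip; s[11]='a' seen -> skip
Result: act


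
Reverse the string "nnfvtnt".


Input string: 'nnfvtnt'
Operation: reverse character order
Original order: 'n' -> 'n' -> 'f' -> 'v' -> 't' -> 'n' -> 't'
Reversed order: 't' -> 'n' -> 't' -> 'v' -> 'f' -> 'n' -> 'n'
Result: tntvfnn


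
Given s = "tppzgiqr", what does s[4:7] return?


Input string: 'tppzgiqr'
Operation: slice [4:7]
Extract characters: s[4]='g', s[5]='i', s[6]='q'
Result: giq


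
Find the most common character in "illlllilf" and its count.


Input: 'illlllilf'
Operation: tally each character
Counts: 'f':1, 'i':2, 'l':6
Maximum: 'l' appears 6 times


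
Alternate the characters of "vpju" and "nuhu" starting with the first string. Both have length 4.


String 1: 'vpju'
String 2: 'nuhu'
Operation: alternate characters
Pairs: 'v'+'n', 'p'+'u', 'j'+'h', 'u'+'u'
Result: vnpujhuu


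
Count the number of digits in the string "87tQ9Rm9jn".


Input string: '87tQ9Rm9jn'
Operation: count digit characters (0-9)
Scan: '8'(digit), '7'(digit), 't', 'Q', '9'(digit), 'R', 'm', '9'(digit), 'j', 'n'
Digits found: 4
Result: 4


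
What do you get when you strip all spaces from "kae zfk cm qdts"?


Input string: 'kae zfk cm qdts'
Operation: remove all spaces
Words: 'kae', 'zfk', 'cm', 'qdts'
Join without spaces: kaezfkcmqdts


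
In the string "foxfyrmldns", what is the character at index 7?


Input string: 'foxfyrmldns'
Operation: get character at index 7
Index mapping: s[0]='f', s[1]='o', s[2]='x', s[3]='f', s[4]='y', s[5]='r', s[6]='m', s[7]='l'
Result: 'l'


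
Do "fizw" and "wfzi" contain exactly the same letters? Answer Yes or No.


String 1: 'fizw' -> sorted: 'fiwz'
String 2: 'wfzi' -> sorted: 'fiwz'
Compare sorted forms: 'fiwz' == 'fiwz'
Anagram: Yes


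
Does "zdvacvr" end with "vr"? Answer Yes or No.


Input string: 'zdvacvr'
Suffix to check: 'vr'
Last 2 characters of input: 'vr'
Match: True
Result: Yes


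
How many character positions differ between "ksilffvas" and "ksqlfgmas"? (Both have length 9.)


String 1: 'ksilffvas'
String 2: 'ksqlfgmas'
Compare each position: pos 0: 'k'=='k', pos 1: 's'=='s', pos 2: 'i'!='q', pos 3: 'l'=='l', pos 4: 'f'=='f', pos 5: 'f'!='g', pos 6: 'v'!='m', pos 7: 'a'=='a', pos 8: 's'=='s'
Differing positions: 3
Hamming distance: 3


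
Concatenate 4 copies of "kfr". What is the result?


Input string: 'kfr'
Operation: repeat 4 times
Concatenation: 'kfr' + 'kfr' + 'kfr' + 'kfr'
Result: kfrkfrkfrkfr


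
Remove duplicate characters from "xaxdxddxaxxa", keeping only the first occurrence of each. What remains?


Input: 'xaxdxddxaxxa'
Operation: keep first occurrence of each character
Scan: s[0]='x' new -> keep; s[1]='a' new -> keep; s[2]='x' seen -> skip; s[3]='d' new -> keep; s[4]='x' seen -> skip; s[5]='d' seen -> skip; s[6]='d' seen -> skip; s[7]='x' seen -> skip; s[8]='a' seen -> skip; s[9]='x' seen -> skip; s[10]='x' seen -> skip; s[11]='a' seen -> skip
Result: xad


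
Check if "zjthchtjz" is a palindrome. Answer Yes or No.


Input string: 'zjthchtjz'
Reversed: 'zjthchtjz'
Compare pairs: s[0]='z' vs s[8]='z' (match), s[1]='j' vs s[7]='j' (match), s[2]='t' vs s[6]='t' (match), s[3]='h' vs s[5]='h' (match)
Palindrome: Yes


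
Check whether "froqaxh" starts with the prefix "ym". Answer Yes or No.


Input string: 'froqaxh'
Prefix to check: 'ym'
First 2 characters of input: 'fr'
Match: False
Result: No


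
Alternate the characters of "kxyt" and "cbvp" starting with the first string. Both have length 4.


String 1: 'kxyt'
String 2: 'cbvp'
Operation: alternate characters
Pairs: 'k'+'c', 'x'+'b', 'y'+'v', 't'+'p'
Result: kcxbyvtp


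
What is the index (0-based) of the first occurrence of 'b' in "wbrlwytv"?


Input string: 'wbrlwytv'
Target: 'b'
Scanning left to right: s[0]='w', s[1]='b'
First match at index: 1


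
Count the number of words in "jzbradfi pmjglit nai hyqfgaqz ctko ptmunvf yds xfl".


Input string: 'jzbradfi pmjglit nai hyqfgaqz ctko ptmunvf yds xfl'
Operation: split by spaces
Words found: 'jzbradfi', 'pmjglit', 'nai', 'hyqfgaqz', 'ctko', 'ptmunvf', 'yds', 'xfl'
Word count: 8


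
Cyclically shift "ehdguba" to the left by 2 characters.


Input: 'ehdguba', shift = 2
Operation: split at index 2 and swap parts
Front part s[0:2] = 'eh'
Back part s[2:] = 'dguba'
Rotated = back + front = 'dguba' + 'eh'
Result: dgubaeh


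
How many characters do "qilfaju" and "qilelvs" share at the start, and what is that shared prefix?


String 1: 'qilfaju'
String 2: 'qilelvs'
Compare position by position:
pos 0: 'q' vs 'q' match
pos 1: 'i' vs 'i' match
pos 2: 'l' vs 'l' match
pos 3: 'f' vs 'e' differ -> stop
Longest common prefix: "qil" (length 3)


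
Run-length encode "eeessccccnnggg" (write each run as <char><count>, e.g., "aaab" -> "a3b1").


Input: 'eeessccccnnggg'
Operation: identify consecutive runs
Runs: 'eee' -> e3, 'ss' -> s2, 'cccc' -> c4, 'nn' -> n2, 'ggg' -> g3
Encoded: e3s2c4n2g3


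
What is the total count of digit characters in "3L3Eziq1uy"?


Input string: '3L3Eziq1uy'
Operation: count digit characters (0-9)
Scan: '3'(digit), 'L', '3'(digit), 'E', 'z', 'i', 'q', '1'(digit), 'u', 'y'
Digits found: 3
Result: 3


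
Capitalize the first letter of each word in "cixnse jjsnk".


Input string: 'cixnse jjsnk'
Operation: capitalize first letter of each word
Word transformations: 'cixnse'->'Cixnse', 'jjsnk'->'Jjsnk'
Result: Cixnse Jjsnk


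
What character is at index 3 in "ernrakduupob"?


Input string: 'ernrakduupob'
Operation: get character at index 3
Index mapping: s[0]='e', s[1]='r', s[2]='n', s[3]='r'
Result: 'r'


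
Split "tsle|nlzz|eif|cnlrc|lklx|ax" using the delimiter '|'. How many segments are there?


Input string: 'tsle|nlzz|eif|cnlrc|lklx|ax'
Delimiter: '|'
Split result: 'tsle', 'nlzz', 'eif', 'cnlrc', 'lklx', 'ax'
Number of parts: 6


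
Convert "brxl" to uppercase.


Input string: 'brxl'
Operation: convert each letter to uppercase
Mapping: 'b'->'B', 'r'->'R', 'x'->'X', 'l'->'L'
Result: BRXL


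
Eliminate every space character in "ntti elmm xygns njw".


Input string: 'ntti elmm xygns njw'
Operation: remove all spaces
Words: 'ntti', 'elmm', 'xygns', 'njw'
Join without spaces: nttielmmxygnsnjw


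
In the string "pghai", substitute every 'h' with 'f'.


Input string: 'pghai'
Operation: replace 'h' with 'f'
Positions of 'h': 2
After replacement: pgfai


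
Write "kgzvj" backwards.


Input string: 'kgzvj'
Operation: reverse character order
Original order: 'k' -> 'g' -> 'z' -> 'v' -> 'j'
Reversed order: 'j' -> 'v' -> 'z' -> 'g' -> 'k'
Result: jvzgk


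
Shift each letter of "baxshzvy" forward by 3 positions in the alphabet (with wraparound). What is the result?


Input: 'baxshzvy', shift = 3
Operation: for each letter, (position + 3) mod 26
Mapping: 'b'(1+3=4)->'e', 'a'(0+3=3)->'d', 'x'(23+3=26, 26 mod 26=0)->'a', 's'(18+3=21)->'v', 'h'(7+3=10)->'k', 'z'(25+3=28, 28 mod 26=2)->'c', 'v'(21+3=24)->'y', 'y'(24+3=27, 27 mod 26=1)->'b'
Result: edavkcyb


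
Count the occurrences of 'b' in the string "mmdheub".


Input string: 'mmdheub'
Target character: 'b'
Scan each position: s[6]='b'
Matches found at indices: 6
Total: 1


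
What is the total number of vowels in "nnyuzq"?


Input string: 'nnyuzq'
Operation: count vowels (a, e, i, o, u)
Scan: s[0]='n', s[1]='n', s[2]='y', s[3]='u' (vowel), s[4]='z', s[5]='q'
Vowels found: 1
Result: 1


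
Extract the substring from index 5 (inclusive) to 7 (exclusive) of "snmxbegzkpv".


Input string: 'snmxbegzkpv'
Operation: slice [5:7]
Extract characters: s[5]='e', s[6]='g'
Result: eg


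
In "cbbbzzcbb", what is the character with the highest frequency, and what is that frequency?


Input: 'cbbbzzcbb'
Operation: tally each character
Counts: 'b':5, 'c':2, 'z':2
Maximum: 'b' appears 5 times


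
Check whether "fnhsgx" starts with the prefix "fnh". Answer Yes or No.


Input string: 'fnhsgx'
Prefix to check: 'fnh'
First 3 characters of input: 'fnh'
Match: True
Result: Yes


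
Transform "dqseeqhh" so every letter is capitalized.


Input string: 'dqseeqhh'
Operation: convert each letter to uppercase
Mapping: 'd'->'D', 'q'->'Q', 's'->'S', 'e'->'E', 'e'->'E', 'q'->'Q', 'h'->'H', 'h'->'H'
Result: DQSEEQHH


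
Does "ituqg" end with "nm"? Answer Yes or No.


Input string: 'ituqg'
Suffix to check: 'nm'
Last 2 characters of input: 'qg'
Match: False
Result: No


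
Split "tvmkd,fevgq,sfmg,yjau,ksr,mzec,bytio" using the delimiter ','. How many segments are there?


Input string: 'tvmkd,fevgq,sfmg,yjau,ksr,mzec,bytio'
Delimiter: ','
Split result: 'tvmkd', 'fevgq', 'sfmg', 'yjau', 'ksr', 'mzec', 'bytio'
Number of parts: 7


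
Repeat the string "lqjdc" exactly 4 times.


Input string: 'lqjdc'
Operation: repeat 4 times
Concatenation: 'lqjdc' + 'lqjdc' + 'lqjdc' + 'lqjdc'
Result: lqjdclqjdclqjdclqjdc


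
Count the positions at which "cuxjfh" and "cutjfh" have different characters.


String 1: 'cuxjfh'
String 2: 'cutjfh'
Compare each position: pos 0: 'c'=='c', pos 1: 'u'=='u', pos 2: 'x'!='t', pos 3: 'j'=='j', pos 4: 'f'=='f', pos 5: 'h'=='h'
Differing positions: 1
Hamming distance: 1


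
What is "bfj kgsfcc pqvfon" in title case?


Input string: 'bfj kgsfcc pqvfon'
Operation: capitalize first letter of each word
Word transformations: 'bfj'->'Bfj', 'kgsfcc'->'Kgsfcc', 'pqvfon'->'Pqvfon'
Result: Bfj Kgsfcc Pqvfon


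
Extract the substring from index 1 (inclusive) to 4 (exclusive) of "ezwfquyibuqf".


Input string: 'ezwfquyibuqf'
Operation: slice [1:4]
Extract characters: s[1]='z', s[2]='w', s[3]='f'
Result: zwf


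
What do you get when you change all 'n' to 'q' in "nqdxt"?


Input string: 'nqdxt'
Operation: replace 'n' with 'q'
Positions of 'n': 0
After replacement: qqdxt


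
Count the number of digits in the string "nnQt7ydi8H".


Input string: 'nnQt7ydi8H'
Operation: count digit characters (0-9)
Scan: 'n', 'n', 'Q', 't', '7'(digit), 'y', 'd', 'i', '8'(digit), 'H'
Digits found: 2
Result: 2


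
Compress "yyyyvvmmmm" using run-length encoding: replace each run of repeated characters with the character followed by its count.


Input: 'yyyyvvmmmm'
Operation: identify consecutive runs
Runs: 'yyyy' -> y4, 'vv' -> v2, 'mmmm' -> m4
Encoded: y4v2m4


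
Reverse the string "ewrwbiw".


Input string: 'ewrwbiw'
Operation: reverse character order
Original order: 'e' -> 'w' -> 'r' -> 'w' -> 'b' -> 'i' -> 'w'
Reversed order: 'w' -> 'i' -> 'b' -> 'w' -> 'r' -> 'w' -> 'e'
Result: wibwrwe


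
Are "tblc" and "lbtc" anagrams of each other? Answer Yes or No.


String 1: 'tblc' -> sorted: 'bclt'
String 2: 'lbtc' -> sorted: 'bclt'
Compare sorted forms: 'bclt' == 'bclt'
Anagram: Yes


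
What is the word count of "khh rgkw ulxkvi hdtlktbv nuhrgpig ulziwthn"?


Input string: 'khh rgkw ulxkvi hdtlktbv nuhrgpig ulziwthn'
Operation: split by spaces
Words found: 'khh', 'rgkw', 'ulxkvi', 'hdtlktbv', 'nuhrgpig', 'ulziwthn'
Word count: 6
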